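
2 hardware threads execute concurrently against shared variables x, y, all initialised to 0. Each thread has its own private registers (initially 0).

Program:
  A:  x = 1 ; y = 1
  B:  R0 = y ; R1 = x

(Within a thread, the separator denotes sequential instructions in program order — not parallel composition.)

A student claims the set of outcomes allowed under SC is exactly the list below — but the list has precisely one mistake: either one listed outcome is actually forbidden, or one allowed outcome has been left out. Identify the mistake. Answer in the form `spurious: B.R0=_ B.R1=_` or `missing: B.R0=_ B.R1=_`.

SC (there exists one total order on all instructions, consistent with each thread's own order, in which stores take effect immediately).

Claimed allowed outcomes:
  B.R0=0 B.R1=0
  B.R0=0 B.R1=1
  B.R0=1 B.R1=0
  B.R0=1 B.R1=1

outcome vector order: (B.R0,B.R1)
[SC] allowed = {<0 0> <0 1> <1 1>}
claimed∖SC = {<1 0>}

spurious: B.R0=1 B.R1=0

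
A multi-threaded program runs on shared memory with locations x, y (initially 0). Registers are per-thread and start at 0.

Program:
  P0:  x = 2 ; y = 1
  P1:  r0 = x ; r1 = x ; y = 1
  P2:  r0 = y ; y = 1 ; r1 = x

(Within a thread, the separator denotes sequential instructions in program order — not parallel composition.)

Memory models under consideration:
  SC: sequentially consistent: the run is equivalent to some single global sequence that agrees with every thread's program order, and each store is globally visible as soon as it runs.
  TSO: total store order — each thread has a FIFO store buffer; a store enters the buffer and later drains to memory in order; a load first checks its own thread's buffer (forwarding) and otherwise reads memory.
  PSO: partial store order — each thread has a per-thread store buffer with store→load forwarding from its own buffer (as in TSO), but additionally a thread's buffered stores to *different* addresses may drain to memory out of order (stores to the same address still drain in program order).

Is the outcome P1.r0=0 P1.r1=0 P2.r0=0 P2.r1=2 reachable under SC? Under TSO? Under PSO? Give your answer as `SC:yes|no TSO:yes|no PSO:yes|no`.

SC:yes TSO:yes PSO:yes

outcome vector order: (P1.r0,P1.r1,P2.r0,P2.r1)
SC (10): 0/0/0/0, 0/0/0/2, 0/0/1/0, 0/0/1/2, 0/2/0/0, 0/2/0/2, 0/2/1/2, 2/2/0/0, 2/2/0/2, 2/2/1/2
TSO (10): 0/0/0/0, 0/0/0/2, 0/0/1/0, 0/0/1/2, 0/2/0/0, 0/2/0/2, 0/2/1/2, 2/2/0/0, 2/2/0/2, 2/2/1/2
PSO (12): 0/0/0/0, 0/0/0/2, 0/0/1/0, 0/0/1/2, 0/2/0/0, 0/2/0/2, 0/2/1/0, 0/2/1/2, 2/2/0/0, 2/2/0/2, 2/2/1/0, 2/2/1/2
target 0/0/0/2 ∈ {SC,TSO,PSO}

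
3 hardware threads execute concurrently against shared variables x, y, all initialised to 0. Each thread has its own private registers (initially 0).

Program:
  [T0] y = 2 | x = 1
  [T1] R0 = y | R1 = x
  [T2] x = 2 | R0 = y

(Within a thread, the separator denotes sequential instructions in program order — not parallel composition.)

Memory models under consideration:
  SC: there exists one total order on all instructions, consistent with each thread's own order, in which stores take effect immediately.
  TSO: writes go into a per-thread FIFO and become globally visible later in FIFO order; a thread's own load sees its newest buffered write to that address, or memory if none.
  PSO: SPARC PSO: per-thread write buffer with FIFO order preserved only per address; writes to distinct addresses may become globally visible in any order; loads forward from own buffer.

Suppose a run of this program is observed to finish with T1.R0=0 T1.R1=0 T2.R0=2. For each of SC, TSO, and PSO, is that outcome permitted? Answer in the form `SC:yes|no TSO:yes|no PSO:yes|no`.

SC:yes TSO:yes PSO:yes

outcome vector order: (T1.R0,T1.R1,T2.R0)
SC: 11 outcomes — {000; 002; 010; 012; 020; 022; 202; 210; 212; 220; 222}
TSO: 12 outcomes — {000; 002; 010; 012; 020; 022; 200; 202; 210; 212; 220; 222}
PSO: 12 outcomes — {000; 002; 010; 012; 020; 022; 200; 202; 210; 212; 220; 222}
target 002 ∈ {SC,TSO,PSO}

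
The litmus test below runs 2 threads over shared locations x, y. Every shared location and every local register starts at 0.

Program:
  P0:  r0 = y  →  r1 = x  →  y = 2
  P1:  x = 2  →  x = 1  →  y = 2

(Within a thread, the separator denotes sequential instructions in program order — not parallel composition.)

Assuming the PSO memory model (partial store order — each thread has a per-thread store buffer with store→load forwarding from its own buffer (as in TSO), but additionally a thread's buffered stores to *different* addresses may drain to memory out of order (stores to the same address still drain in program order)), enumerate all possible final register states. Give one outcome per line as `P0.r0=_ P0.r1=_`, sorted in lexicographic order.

outcome vector order: (P0.r0,P0.r1)
|PSO outcomes| = 6

P0.r0=0 P0.r1=0
P0.r0=0 P0.r1=1
P0.r0=0 P0.r1=2
P0.r0=2 P0.r1=0
P0.r0=2 P0.r1=1
P0.r0=2 P0.r1=2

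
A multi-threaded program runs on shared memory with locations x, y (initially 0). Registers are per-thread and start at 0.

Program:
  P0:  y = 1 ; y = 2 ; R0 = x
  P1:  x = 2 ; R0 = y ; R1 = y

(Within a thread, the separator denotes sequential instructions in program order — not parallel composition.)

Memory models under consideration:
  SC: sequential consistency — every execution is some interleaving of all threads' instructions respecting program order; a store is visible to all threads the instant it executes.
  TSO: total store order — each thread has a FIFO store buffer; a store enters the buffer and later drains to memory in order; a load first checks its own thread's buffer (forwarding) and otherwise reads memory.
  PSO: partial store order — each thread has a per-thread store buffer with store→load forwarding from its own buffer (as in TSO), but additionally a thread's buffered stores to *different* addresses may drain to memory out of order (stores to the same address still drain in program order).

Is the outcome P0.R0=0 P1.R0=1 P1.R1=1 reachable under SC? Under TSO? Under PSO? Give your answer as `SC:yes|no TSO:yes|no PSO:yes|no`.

SC:no TSO:yes PSO:yes

outcome vector order: (P0.R0,P1.R0,P1.R1)
SC: 7 outcomes — {(0,2,2); (2,0,0); (2,0,1); (2,0,2); (2,1,1); (2,1,2); (2,2,2)}
TSO: 12 outcomes — {(0,0,0); (0,0,1); (0,0,2); (0,1,1); (0,1,2); (0,2,2); (2,0,0); (2,0,1); (2,0,2); (2,1,1); (2,1,2); (2,2,2)}
PSO: 12 outcomes — {(0,0,0); (0,0,1); (0,0,2); (0,1,1); (0,1,2); (0,2,2); (2,0,0); (2,0,1); (2,0,2); (2,1,1); (2,1,2); (2,2,2)}
target (0,1,1) ∈ {TSO,PSO}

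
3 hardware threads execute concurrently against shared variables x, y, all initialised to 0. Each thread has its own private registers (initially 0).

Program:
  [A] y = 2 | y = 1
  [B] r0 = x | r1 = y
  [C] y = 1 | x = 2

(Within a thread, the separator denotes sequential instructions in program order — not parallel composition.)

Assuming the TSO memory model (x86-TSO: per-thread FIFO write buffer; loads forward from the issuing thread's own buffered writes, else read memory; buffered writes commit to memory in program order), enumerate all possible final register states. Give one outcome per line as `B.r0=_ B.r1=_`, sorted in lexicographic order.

outcome vector order: (B.r0,B.r1)
|TSO outcomes| = 5

B.r0=0 B.r1=0
B.r0=0 B.r1=1
B.r0=0 B.r1=2
B.r0=2 B.r1=1
B.r0=2 B.r1=2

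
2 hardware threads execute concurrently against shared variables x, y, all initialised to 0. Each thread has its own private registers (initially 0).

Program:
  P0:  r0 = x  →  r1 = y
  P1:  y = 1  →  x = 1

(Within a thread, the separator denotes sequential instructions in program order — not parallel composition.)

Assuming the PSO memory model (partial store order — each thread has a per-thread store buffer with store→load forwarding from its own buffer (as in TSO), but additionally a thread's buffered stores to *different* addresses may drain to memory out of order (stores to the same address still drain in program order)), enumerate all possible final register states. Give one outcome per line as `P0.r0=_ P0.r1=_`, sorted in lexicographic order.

P0.r0=0 P0.r1=0
P0.r0=0 P0.r1=1
P0.r0=1 P0.r1=0
P0.r0=1 P0.r1=1

outcome vector order: (P0.r0,P0.r1)
|PSO outcomes| = 4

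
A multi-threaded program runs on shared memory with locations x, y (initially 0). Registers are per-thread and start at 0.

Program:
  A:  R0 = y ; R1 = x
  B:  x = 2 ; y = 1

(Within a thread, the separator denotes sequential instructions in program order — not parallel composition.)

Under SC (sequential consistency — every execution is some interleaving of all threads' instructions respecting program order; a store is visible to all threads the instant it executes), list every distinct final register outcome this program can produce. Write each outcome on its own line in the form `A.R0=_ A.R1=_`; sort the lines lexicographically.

outcome vector order: (A.R0,A.R1)
|SC outcomes| = 3

A.R0=0 A.R1=0
A.R0=0 A.R1=2
A.R0=1 A.R1=2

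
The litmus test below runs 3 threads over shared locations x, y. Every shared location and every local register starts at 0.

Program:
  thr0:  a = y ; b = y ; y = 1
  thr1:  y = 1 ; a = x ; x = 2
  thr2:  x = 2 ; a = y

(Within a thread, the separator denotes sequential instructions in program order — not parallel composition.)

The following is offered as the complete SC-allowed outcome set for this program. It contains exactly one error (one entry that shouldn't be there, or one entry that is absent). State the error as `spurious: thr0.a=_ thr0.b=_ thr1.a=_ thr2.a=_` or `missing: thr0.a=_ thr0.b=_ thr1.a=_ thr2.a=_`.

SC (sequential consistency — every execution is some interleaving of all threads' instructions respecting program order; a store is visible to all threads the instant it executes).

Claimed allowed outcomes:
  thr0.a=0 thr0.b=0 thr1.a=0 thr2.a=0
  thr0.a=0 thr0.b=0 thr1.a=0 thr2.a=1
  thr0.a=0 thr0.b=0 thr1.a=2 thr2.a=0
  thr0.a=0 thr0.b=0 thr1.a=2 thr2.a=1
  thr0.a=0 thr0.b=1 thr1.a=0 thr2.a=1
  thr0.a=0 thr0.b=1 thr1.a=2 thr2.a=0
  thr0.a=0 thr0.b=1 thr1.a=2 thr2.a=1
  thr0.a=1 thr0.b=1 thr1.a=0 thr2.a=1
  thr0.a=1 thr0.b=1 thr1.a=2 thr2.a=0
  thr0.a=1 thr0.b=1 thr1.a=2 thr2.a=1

spurious: thr0.a=0 thr0.b=0 thr1.a=0 thr2.a=0

outcome vector order: (thr0.a,thr0.b,thr1.a,thr2.a)
[SC] allowed = {(0,0,0,1), (0,0,2,0), (0,0,2,1), (0,1,0,1), (0,1,2,0), (0,1,2,1), (1,1,0,1), (1,1,2,0), (1,1,2,1)}
claimed∖SC = {(0,0,0,0)}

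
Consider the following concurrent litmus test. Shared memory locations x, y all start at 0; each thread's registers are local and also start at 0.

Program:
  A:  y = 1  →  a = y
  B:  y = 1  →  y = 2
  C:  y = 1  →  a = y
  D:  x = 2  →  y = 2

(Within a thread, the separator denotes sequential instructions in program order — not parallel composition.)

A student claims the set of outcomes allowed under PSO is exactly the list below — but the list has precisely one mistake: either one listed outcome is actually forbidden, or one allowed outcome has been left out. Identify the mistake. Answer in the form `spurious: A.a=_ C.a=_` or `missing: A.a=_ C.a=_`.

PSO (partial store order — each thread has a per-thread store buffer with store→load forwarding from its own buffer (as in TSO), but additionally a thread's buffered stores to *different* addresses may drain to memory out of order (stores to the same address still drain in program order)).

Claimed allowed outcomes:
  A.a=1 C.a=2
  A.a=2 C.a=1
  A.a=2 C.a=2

missing: A.a=1 C.a=1

outcome vector order: (A.a,C.a)
[PSO] allowed = {<1 1>, <1 2>, <2 1>, <2 2>}
PSO∖claimed = {<1 1>}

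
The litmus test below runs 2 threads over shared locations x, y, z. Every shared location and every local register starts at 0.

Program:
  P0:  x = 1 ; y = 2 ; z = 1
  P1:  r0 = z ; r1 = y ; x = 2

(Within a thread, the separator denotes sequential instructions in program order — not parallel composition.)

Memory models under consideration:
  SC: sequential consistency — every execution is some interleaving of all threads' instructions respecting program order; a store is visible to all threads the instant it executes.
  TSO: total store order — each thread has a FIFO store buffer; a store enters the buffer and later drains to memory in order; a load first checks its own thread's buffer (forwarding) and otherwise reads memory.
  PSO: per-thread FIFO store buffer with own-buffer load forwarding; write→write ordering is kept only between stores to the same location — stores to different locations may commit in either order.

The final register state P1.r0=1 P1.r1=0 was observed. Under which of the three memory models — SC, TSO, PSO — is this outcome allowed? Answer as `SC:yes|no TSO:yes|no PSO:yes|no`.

SC:no TSO:no PSO:yes

outcome vector order: (P1.r0,P1.r1)
under SC → 00, 02, 12
under TSO → 00, 02, 12
under PSO → 00, 02, 10, 12
target 10 ∈ {PSO}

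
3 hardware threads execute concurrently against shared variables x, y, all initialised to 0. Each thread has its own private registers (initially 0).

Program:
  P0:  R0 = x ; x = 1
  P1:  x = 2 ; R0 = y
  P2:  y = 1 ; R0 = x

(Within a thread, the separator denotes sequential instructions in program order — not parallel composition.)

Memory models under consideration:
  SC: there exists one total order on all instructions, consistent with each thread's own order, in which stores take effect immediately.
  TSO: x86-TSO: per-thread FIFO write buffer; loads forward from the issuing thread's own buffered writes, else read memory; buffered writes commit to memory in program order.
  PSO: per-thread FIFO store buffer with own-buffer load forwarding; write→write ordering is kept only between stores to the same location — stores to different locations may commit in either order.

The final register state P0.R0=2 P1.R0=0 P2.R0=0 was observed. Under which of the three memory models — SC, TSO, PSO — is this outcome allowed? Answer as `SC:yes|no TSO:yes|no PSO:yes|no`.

SC:no TSO:yes PSO:yes

outcome vector order: (P0.R0,P1.R0,P2.R0)
SC: 10 outcomes — {(0,0,1); (0,0,2); (0,1,0); (0,1,1); (0,1,2); (2,0,1); (2,0,2); (2,1,0); (2,1,1); (2,1,2)}
TSO: 12 outcomes — {(0,0,0); (0,0,1); (0,0,2); (0,1,0); (0,1,1); (0,1,2); (2,0,0); (2,0,1); (2,0,2); (2,1,0); (2,1,1); (2,1,2)}
PSO: 12 outcomes — {(0,0,0); (0,0,1); (0,0,2); (0,1,0); (0,1,1); (0,1,2); (2,0,0); (2,0,1); (2,0,2); (2,1,0); (2,1,1); (2,1,2)}
target (2,0,0) ∈ {TSO,PSO}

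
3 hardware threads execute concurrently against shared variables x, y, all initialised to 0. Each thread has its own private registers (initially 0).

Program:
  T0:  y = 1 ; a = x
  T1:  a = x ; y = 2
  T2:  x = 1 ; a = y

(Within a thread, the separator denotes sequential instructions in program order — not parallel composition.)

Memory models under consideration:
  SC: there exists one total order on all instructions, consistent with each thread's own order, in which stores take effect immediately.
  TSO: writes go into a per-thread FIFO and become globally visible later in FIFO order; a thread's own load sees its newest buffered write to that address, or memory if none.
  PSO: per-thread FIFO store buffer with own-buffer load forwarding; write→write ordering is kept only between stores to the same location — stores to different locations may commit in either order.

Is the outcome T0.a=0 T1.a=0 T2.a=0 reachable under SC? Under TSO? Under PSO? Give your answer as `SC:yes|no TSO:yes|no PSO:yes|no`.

SC:no TSO:yes PSO:yes

outcome vector order: (T0.a,T1.a,T2.a)
SC: 10 outcomes — {0/0/1; 0/0/2; 0/1/1; 0/1/2; 1/0/0; 1/0/1; 1/0/2; 1/1/0; 1/1/1; 1/1/2}
TSO: 12 outcomes — {0/0/0; 0/0/1; 0/0/2; 0/1/0; 0/1/1; 0/1/2; 1/0/0; 1/0/1; 1/0/2; 1/1/0; 1/1/1; 1/1/2}
PSO: 12 outcomes — {0/0/0; 0/0/1; 0/0/2; 0/1/0; 0/1/1; 0/1/2; 1/0/0; 1/0/1; 1/0/2; 1/1/0; 1/1/1; 1/1/2}
target 0/0/0 ∈ {TSO,PSO}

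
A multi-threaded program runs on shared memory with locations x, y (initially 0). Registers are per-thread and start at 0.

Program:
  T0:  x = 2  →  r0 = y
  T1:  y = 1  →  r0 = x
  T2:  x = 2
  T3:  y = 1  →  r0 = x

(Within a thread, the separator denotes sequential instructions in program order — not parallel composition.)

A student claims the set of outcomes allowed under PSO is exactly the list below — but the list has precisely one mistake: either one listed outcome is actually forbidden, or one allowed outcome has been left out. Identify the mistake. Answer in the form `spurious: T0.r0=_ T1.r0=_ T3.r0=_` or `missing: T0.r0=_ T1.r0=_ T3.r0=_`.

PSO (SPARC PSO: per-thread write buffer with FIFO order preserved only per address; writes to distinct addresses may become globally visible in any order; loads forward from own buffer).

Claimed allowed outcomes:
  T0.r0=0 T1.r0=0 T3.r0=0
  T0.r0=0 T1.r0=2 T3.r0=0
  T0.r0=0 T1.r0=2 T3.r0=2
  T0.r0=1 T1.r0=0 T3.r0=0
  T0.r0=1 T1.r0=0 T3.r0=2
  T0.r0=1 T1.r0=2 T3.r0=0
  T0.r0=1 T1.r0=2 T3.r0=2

outcome vector order: (T0.r0,T1.r0,T3.r0)
[PSO] allowed = {000, 002, 020, 022, 100, 102, 120, 122}
PSO∖claimed = {002}

missing: T0.r0=0 T1.r0=0 T3.r0=2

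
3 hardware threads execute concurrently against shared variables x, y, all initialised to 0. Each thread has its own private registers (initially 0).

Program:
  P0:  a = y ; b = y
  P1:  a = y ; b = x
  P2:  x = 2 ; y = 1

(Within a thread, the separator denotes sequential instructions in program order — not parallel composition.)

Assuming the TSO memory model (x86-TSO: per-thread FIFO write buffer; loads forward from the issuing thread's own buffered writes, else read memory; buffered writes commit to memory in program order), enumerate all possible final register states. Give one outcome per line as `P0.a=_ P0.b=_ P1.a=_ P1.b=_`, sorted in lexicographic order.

outcome vector order: (P0.a,P0.b,P1.a,P1.b)
|TSO outcomes| = 9

P0.a=0 P0.b=0 P1.a=0 P1.b=0
P0.a=0 P0.b=0 P1.a=0 P1.b=2
P0.a=0 P0.b=0 P1.a=1 P1.b=2
P0.a=0 P0.b=1 P1.a=0 P1.b=0
P0.a=0 P0.b=1 P1.a=0 P1.b=2
P0.a=0 P0.b=1 P1.a=1 P1.b=2
P0.a=1 P0.b=1 P1.a=0 P1.b=0
P0.a=1 P0.b=1 P1.a=0 P1.b=2
P0.a=1 P0.b=1 P1.a=1 P1.b=2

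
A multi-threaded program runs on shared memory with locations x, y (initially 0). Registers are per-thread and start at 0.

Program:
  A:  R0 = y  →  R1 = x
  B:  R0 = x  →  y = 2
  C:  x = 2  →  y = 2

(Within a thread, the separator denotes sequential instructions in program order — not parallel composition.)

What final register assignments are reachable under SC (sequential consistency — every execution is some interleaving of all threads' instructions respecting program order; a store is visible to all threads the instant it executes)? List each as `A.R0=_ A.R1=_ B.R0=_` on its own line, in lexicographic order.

A.R0=0 A.R1=0 B.R0=0
A.R0=0 A.R1=0 B.R0=2
A.R0=0 A.R1=2 B.R0=0
A.R0=0 A.R1=2 B.R0=2
A.R0=2 A.R1=0 B.R0=0
A.R0=2 A.R1=2 B.R0=0
A.R0=2 A.R1=2 B.R0=2

outcome vector order: (A.R0,A.R1,B.R0)
|SC outcomes| = 7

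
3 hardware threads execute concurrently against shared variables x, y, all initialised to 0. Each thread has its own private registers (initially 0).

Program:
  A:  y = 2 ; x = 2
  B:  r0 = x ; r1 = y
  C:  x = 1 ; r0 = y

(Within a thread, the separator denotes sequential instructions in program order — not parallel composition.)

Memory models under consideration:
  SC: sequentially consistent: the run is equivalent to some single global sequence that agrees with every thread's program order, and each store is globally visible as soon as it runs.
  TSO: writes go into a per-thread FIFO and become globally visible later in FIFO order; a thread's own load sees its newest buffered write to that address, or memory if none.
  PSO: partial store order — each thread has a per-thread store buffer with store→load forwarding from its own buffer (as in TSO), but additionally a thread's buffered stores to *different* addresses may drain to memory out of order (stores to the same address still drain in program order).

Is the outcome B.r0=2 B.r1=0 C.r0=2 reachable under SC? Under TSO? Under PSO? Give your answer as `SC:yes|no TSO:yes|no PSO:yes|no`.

SC:no TSO:no PSO:yes

outcome vector order: (B.r0,B.r1,C.r0)
[SC] allowed = {(0,0,0), (0,0,2), (0,2,0), (0,2,2), (1,0,0), (1,0,2), (1,2,0), (1,2,2), (2,2,0), (2,2,2)}
[TSO] allowed = {(0,0,0), (0,0,2), (0,2,0), (0,2,2), (1,0,0), (1,0,2), (1,2,0), (1,2,2), (2,2,0), (2,2,2)}
[PSO] allowed = {(0,0,0), (0,0,2), (0,2,0), (0,2,2), (1,0,0), (1,0,2), (1,2,0), (1,2,2), (2,0,0), (2,0,2), (2,2,0), (2,2,2)}
target (2,0,2) ∈ {PSO}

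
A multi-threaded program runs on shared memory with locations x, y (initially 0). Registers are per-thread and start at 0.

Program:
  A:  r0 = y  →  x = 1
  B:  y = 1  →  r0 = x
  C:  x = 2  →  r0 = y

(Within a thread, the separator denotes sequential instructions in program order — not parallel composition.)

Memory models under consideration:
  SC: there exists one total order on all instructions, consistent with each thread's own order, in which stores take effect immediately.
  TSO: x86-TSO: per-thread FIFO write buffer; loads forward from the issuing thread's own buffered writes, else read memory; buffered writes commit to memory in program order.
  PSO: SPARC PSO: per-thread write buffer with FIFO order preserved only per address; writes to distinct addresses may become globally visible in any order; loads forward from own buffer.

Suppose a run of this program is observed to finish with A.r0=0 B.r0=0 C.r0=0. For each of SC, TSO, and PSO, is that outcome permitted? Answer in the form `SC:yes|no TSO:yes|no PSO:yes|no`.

SC:no TSO:yes PSO:yes

outcome vector order: (A.r0,B.r0,C.r0)
SC (10): (0,0,1) (0,1,0) (0,1,1) (0,2,0) (0,2,1) (1,0,1) (1,1,0) (1,1,1) (1,2,0) (1,2,1)
TSO (12): (0,0,0) (0,0,1) (0,1,0) (0,1,1) (0,2,0) (0,2,1) (1,0,0) (1,0,1) (1,1,0) (1,1,1) (1,2,0) (1,2,1)
PSO (12): (0,0,0) (0,0,1) (0,1,0) (0,1,1) (0,2,0) (0,2,1) (1,0,0) (1,0,1) (1,1,0) (1,1,1) (1,2,0) (1,2,1)
target (0,0,0) ∈ {TSO,PSO}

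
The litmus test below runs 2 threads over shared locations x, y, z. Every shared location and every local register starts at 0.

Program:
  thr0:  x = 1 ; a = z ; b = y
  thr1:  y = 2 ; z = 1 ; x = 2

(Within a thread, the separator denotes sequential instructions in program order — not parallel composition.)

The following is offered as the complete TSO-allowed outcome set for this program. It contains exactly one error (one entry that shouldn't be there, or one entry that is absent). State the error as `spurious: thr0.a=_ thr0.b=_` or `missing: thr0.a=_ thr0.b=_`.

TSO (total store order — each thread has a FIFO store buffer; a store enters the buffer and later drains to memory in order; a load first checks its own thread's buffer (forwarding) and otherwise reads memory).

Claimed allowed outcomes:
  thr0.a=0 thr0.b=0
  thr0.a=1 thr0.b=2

missing: thr0.a=0 thr0.b=2

outcome vector order: (thr0.a,thr0.b)
TSO (3): <0 0>; <0 2>; <1 2>
TSO∖claimed = {<0 2>}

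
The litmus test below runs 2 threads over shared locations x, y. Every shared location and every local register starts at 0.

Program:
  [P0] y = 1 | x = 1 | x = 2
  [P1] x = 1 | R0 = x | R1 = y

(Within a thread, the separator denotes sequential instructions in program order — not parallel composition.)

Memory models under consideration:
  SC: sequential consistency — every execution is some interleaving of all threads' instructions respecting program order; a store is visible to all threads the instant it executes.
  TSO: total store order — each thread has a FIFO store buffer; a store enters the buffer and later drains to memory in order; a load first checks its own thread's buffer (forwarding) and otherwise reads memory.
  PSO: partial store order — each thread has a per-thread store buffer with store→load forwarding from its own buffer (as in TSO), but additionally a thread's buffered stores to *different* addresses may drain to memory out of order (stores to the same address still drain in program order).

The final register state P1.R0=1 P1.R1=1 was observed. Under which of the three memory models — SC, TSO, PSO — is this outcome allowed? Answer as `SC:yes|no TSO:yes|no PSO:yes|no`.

SC:yes TSO:yes PSO:yes

outcome vector order: (P1.R0,P1.R1)
[SC] allowed = {<1 0>; <1 1>; <2 1>}
[TSO] allowed = {<1 0>; <1 1>; <2 1>}
[PSO] allowed = {<1 0>; <1 1>; <2 0>; <2 1>}
target <1 1> ∈ {SC,TSO,PSO}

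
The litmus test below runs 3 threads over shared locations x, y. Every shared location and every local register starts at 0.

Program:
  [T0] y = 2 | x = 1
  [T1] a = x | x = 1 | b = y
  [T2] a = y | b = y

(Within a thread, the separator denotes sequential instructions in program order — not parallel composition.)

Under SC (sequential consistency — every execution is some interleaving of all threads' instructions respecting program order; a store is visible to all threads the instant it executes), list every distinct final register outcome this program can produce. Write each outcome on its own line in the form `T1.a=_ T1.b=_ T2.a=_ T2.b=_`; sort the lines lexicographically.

T1.a=0 T1.b=0 T2.a=0 T2.b=0
T1.a=0 T1.b=0 T2.a=0 T2.b=2
T1.a=0 T1.b=0 T2.a=2 T2.b=2
T1.a=0 T1.b=2 T2.a=0 T2.b=0
T1.a=0 T1.b=2 T2.a=0 T2.b=2
T1.a=0 T1.b=2 T2.a=2 T2.b=2
T1.a=1 T1.b=2 T2.a=0 T2.b=0
T1.a=1 T1.b=2 T2.a=0 T2.b=2
T1.a=1 T1.b=2 T2.a=2 T2.b=2

outcome vector order: (T1.a,T1.b,T2.a,T2.b)
|SC outcomes| = 9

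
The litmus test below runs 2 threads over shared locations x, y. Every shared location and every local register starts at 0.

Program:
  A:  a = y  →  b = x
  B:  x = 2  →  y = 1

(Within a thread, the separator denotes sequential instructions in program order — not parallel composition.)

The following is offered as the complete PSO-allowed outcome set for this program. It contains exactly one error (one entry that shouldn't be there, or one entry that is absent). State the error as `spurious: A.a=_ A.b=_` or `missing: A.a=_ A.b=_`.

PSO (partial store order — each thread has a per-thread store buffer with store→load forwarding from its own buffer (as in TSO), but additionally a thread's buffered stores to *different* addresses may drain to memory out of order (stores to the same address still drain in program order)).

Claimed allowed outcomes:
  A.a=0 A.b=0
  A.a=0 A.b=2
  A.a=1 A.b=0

outcome vector order: (A.a,A.b)
PSO (4): (0,0), (0,2), (1,0), (1,2)
PSO∖claimed = {(1,2)}

missing: A.a=1 A.b=2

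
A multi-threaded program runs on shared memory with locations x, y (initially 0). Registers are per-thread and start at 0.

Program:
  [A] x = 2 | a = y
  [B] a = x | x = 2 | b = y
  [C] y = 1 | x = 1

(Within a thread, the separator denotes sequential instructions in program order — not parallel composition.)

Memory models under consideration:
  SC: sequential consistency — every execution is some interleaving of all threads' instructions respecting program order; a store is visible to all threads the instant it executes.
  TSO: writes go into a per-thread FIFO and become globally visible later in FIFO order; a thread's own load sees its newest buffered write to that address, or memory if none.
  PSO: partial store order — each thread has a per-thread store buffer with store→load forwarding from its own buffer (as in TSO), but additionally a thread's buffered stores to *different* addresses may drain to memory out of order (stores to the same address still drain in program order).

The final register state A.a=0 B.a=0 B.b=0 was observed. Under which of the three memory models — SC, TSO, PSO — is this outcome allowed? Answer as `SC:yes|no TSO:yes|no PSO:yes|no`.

outcome vector order: (A.a,B.a,B.b)
SC: 10 outcomes — {000, 001, 011, 020, 021, 100, 101, 111, 120, 121}
TSO: 10 outcomes — {000, 001, 011, 020, 021, 100, 101, 111, 120, 121}
PSO: 12 outcomes — {000, 001, 010, 011, 020, 021, 100, 101, 110, 111, 120, 121}
target 000 ∈ {SC,TSO,PSO}

SC:yes TSO:yes PSO:yes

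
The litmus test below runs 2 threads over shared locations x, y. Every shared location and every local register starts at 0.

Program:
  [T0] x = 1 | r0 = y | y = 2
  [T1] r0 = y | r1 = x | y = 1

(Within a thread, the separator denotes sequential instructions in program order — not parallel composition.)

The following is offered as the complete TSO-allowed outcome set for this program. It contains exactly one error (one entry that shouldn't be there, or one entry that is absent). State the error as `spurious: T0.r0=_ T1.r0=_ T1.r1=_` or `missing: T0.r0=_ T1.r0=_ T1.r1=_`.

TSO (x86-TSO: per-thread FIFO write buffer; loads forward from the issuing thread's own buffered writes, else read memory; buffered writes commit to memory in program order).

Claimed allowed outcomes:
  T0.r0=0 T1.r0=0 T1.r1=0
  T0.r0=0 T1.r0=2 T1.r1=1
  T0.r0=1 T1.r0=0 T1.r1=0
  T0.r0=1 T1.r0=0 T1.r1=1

missing: T0.r0=0 T1.r0=0 T1.r1=1

outcome vector order: (T0.r0,T1.r0,T1.r1)
TSO: 5 outcomes — {000, 001, 021, 100, 101}
TSO∖claimed = {001}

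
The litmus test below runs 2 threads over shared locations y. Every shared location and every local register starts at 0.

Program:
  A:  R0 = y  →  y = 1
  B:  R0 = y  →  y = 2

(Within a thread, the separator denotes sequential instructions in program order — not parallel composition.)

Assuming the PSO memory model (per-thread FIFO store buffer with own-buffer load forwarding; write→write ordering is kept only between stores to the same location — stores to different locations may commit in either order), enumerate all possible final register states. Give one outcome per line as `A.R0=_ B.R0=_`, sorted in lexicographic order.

A.R0=0 B.R0=0
A.R0=0 B.R0=1
A.R0=2 B.R0=0

outcome vector order: (A.R0,B.R0)
|PSO outcomes| = 3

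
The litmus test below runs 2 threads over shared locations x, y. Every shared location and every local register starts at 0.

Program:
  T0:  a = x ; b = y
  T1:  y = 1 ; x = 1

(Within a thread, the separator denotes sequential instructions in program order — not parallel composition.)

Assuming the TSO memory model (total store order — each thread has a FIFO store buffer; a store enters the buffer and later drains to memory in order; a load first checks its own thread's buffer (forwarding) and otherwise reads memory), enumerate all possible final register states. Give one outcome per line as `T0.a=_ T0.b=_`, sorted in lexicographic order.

T0.a=0 T0.b=0
T0.a=0 T0.b=1
T0.a=1 T0.b=1

outcome vector order: (T0.a,T0.b)
|TSO outcomes| = 3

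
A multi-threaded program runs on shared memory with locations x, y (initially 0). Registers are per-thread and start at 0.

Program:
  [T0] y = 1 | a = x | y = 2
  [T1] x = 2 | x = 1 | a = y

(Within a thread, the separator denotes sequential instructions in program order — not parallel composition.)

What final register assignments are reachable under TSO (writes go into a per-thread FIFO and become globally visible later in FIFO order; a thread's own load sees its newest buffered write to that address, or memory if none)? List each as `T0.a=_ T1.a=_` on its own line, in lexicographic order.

outcome vector order: (T0.a,T1.a)
|TSO outcomes| = 9

T0.a=0 T1.a=0
T0.a=0 T1.a=1
T0.a=0 T1.a=2
T0.a=1 T1.a=0
T0.a=1 T1.a=1
T0.a=1 T1.a=2
T0.a=2 T1.a=0
T0.a=2 T1.a=1
T0.a=2 T1.a=2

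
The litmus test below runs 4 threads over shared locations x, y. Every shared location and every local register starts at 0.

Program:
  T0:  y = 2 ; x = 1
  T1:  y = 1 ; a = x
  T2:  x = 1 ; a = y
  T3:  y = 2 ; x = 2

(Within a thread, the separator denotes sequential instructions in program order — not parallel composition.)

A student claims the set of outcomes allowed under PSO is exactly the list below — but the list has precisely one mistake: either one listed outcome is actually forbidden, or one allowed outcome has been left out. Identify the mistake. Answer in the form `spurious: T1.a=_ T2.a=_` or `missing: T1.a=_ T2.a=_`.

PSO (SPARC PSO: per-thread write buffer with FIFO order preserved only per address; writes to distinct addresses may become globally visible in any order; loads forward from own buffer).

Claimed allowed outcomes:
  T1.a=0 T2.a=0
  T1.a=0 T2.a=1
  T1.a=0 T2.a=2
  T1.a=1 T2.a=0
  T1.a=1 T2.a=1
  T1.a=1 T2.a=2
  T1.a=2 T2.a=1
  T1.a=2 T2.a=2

outcome vector order: (T1.a,T2.a)
PSO (9): 00, 01, 02, 10, 11, 12, 20, 21, 22
PSO∖claimed = {20}

missing: T1.a=2 T2.a=0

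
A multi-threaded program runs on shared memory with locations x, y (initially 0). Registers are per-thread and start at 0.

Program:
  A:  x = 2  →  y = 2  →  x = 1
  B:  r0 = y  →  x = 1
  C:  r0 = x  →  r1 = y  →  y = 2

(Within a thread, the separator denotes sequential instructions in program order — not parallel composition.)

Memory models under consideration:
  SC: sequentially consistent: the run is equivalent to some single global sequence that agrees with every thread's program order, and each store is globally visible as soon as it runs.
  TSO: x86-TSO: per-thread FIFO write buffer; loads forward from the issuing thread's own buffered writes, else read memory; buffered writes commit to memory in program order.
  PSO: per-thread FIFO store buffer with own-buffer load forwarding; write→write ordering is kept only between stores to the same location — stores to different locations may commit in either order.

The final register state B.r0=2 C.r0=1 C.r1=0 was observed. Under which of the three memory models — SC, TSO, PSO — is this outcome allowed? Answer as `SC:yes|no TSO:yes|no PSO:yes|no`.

outcome vector order: (B.r0,C.r0,C.r1)
[SC] allowed = {<0 0 0>; <0 0 2>; <0 1 0>; <0 1 2>; <0 2 0>; <0 2 2>; <2 0 0>; <2 0 2>; <2 1 2>; <2 2 0>; <2 2 2>}
[TSO] allowed = {<0 0 0>; <0 0 2>; <0 1 0>; <0 1 2>; <0 2 0>; <0 2 2>; <2 0 0>; <2 0 2>; <2 1 2>; <2 2 0>; <2 2 2>}
[PSO] allowed = {<0 0 0>; <0 0 2>; <0 1 0>; <0 1 2>; <0 2 0>; <0 2 2>; <2 0 0>; <2 0 2>; <2 1 0>; <2 1 2>; <2 2 0>; <2 2 2>}
target <2 1 0> ∈ {PSO}

SC:no TSO:no PSO:yes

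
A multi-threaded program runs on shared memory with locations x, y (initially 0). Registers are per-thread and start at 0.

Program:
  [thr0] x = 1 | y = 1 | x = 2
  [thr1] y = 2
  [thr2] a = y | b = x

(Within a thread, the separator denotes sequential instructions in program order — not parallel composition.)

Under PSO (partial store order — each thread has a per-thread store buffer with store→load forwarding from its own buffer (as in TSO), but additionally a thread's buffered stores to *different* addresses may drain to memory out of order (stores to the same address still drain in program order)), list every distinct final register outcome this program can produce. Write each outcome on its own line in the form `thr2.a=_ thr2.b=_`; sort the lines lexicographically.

outcome vector order: (thr2.a,thr2.b)
|PSO outcomes| = 9

thr2.a=0 thr2.b=0
thr2.a=0 thr2.b=1
thr2.a=0 thr2.b=2
thr2.a=1 thr2.b=0
thr2.a=1 thr2.b=1
thr2.a=1 thr2.b=2
thr2.a=2 thr2.b=0
thr2.a=2 thr2.b=1
thr2.a=2 thr2.b=2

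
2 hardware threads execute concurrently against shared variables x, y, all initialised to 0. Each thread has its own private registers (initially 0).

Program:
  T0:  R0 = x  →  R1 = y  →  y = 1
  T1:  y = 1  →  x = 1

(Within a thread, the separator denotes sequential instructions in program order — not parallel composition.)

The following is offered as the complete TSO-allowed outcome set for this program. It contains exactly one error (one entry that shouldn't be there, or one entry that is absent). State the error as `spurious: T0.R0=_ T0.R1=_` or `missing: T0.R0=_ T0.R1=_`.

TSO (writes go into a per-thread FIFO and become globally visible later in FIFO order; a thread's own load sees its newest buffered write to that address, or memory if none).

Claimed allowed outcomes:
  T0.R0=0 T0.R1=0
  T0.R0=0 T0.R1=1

outcome vector order: (T0.R0,T0.R1)
under TSO → <0 0>; <0 1>; <1 1>
TSO∖claimed = {<1 1>}

missing: T0.R0=1 T0.R1=1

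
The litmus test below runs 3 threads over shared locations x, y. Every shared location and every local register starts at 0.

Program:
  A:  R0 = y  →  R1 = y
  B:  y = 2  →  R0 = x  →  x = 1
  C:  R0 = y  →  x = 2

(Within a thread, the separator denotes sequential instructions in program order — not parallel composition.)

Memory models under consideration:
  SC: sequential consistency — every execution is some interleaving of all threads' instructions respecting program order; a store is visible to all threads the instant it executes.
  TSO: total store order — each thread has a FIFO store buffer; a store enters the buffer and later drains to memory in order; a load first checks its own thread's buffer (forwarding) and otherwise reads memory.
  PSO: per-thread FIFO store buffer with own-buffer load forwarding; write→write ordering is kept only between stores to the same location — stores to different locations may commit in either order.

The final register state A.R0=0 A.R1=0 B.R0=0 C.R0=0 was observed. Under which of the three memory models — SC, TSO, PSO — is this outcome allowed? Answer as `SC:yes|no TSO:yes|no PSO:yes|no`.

SC:yes TSO:yes PSO:yes

outcome vector order: (A.R0,A.R1,B.R0,C.R0)
SC (12): <0 0 0 0>, <0 0 0 2>, <0 0 2 0>, <0 0 2 2>, <0 2 0 0>, <0 2 0 2>, <0 2 2 0>, <0 2 2 2>, <2 2 0 0>, <2 2 0 2>, <2 2 2 0>, <2 2 2 2>
TSO (12): <0 0 0 0>, <0 0 0 2>, <0 0 2 0>, <0 0 2 2>, <0 2 0 0>, <0 2 0 2>, <0 2 2 0>, <0 2 2 2>, <2 2 0 0>, <2 2 0 2>, <2 2 2 0>, <2 2 2 2>
PSO (12): <0 0 0 0>, <0 0 0 2>, <0 0 2 0>, <0 0 2 2>, <0 2 0 0>, <0 2 0 2>, <0 2 2 0>, <0 2 2 2>, <2 2 0 0>, <2 2 0 2>, <2 2 2 0>, <2 2 2 2>
target <0 0 0 0> ∈ {SC,TSO,PSO}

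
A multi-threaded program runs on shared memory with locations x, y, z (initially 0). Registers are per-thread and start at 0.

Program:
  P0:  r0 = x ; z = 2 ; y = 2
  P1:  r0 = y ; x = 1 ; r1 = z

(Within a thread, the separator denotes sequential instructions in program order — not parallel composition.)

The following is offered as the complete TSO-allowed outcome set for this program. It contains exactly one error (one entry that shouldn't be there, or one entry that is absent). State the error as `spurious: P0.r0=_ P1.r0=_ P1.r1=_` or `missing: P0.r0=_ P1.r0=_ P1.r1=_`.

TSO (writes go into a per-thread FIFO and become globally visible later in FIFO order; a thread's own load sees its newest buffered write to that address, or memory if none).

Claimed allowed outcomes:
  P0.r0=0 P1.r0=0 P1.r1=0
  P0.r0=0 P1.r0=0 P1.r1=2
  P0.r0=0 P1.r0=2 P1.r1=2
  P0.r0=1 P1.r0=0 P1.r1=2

outcome vector order: (P0.r0,P1.r0,P1.r1)
under TSO → <0 0 0>, <0 0 2>, <0 2 2>, <1 0 0>, <1 0 2>
TSO∖claimed = {<1 0 0>}

missing: P0.r0=1 P1.r0=0 P1.r1=0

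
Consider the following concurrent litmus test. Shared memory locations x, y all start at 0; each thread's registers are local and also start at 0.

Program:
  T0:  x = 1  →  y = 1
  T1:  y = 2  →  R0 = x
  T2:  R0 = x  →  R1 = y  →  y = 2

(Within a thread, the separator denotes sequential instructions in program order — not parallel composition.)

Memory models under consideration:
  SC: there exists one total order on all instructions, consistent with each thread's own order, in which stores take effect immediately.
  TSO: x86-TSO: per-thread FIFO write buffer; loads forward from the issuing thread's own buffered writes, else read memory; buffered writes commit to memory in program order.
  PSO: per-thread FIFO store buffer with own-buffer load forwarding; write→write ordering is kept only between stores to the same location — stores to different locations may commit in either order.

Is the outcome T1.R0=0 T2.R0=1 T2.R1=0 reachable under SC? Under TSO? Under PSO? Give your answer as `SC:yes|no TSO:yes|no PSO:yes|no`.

SC:no TSO:yes PSO:yes

outcome vector order: (T1.R0,T2.R0,T2.R1)
under SC → <0 0 0>, <0 0 1>, <0 0 2>, <0 1 1>, <0 1 2>, <1 0 0>, <1 0 1>, <1 0 2>, <1 1 0>, <1 1 1>, <1 1 2>
under TSO → <0 0 0>, <0 0 1>, <0 0 2>, <0 1 0>, <0 1 1>, <0 1 2>, <1 0 0>, <1 0 1>, <1 0 2>, <1 1 0>, <1 1 1>, <1 1 2>
under PSO → <0 0 0>, <0 0 1>, <0 0 2>, <0 1 0>, <0 1 1>, <0 1 2>, <1 0 0>, <1 0 1>, <1 0 2>, <1 1 0>, <1 1 1>, <1 1 2>
target <0 1 0> ∈ {TSO,PSO}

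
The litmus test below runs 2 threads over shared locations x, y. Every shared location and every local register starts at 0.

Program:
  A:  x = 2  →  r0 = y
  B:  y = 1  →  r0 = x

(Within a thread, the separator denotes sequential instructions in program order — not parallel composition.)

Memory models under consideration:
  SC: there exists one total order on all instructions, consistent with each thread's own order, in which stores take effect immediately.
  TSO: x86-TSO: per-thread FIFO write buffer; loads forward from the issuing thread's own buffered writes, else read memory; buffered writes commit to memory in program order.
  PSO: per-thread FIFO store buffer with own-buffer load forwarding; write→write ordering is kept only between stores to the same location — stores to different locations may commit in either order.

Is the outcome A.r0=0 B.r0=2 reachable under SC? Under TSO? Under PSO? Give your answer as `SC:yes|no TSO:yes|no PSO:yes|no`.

outcome vector order: (A.r0,B.r0)
SC (3): <0 2>, <1 0>, <1 2>
TSO (4): <0 0>, <0 2>, <1 0>, <1 2>
PSO (4): <0 0>, <0 2>, <1 0>, <1 2>
target <0 2> ∈ {SC,TSO,PSO}

SC:yes TSO:yes PSO:yes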